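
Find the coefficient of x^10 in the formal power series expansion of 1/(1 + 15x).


Write 1/(1 + c x) = 1/(1 - (-c) x) and apply the geometric-series identity
1/(1 - y) = sum_{k>=0} y^k to get 1/(1 + c x) = sum_{k>=0} (-c)^k x^k.
So the coefficient of x^k is (-c)^k = (-1)^k * c^k.
Here c = 15 and k = 10:
(-15)^10 = 1 * 576650390625 = 576650390625

576650390625


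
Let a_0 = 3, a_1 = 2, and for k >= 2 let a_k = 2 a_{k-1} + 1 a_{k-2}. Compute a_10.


Iterating the recurrence forward:
a_0 = 3
a_1 = 2
a_2 = 2*2 + 1*3 = 7
a_3 = 2*7 + 1*2 = 16
a_4 = 2*16 + 1*7 = 39
a_5 = 2*39 + 1*16 = 94
a_6 = 2*94 + 1*39 = 227
a_7 = 2*227 + 1*94 = 548
a_8 = 2*548 + 1*227 = 1323
a_9 = 2*1323 + 1*548 = 3194
a_10 = 2*3194 + 1*1323 = 7711
So a_10 = 7711.

7711


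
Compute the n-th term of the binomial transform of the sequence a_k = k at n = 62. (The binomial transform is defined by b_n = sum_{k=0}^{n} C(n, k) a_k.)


With a_k = k, b_n = sum_{k=0}^{n} C(n, k) k. Using k * C(n, k) = n * C(n-1, k-1) gives b_n = n * sum_{k>=1} C(n-1, k-1) = n * 2^(n-1).
For n = 62: 62 * 2^61 = 62 * 2305843009213693952 = 142962266571249025024.

142962266571249025024


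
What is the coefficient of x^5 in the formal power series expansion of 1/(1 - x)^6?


The expansion 1/(1 - x)^r = sum_{k>=0} C(k + r - 1, r - 1) x^k follows from the multiset / negative-binomial theorem (or from repeated differentiation of the geometric series).
For r = 6 and k = 5:
C(10, 5) = 3628800 / (120 * 120) = 252.

252


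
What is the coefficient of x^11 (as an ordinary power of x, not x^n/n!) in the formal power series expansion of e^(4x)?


The exponential series is e^y = sum_{k>=0} y^k / k!. Substituting y = 4x gives
e^(4x) = sum_{k>=0} 4^k x^k / k!.
So the coefficient of x^n is a^n/n! with a = 4, n = 11:
4^11 / 11! = 4194304/39916800 = 16384/155925

16384/155925


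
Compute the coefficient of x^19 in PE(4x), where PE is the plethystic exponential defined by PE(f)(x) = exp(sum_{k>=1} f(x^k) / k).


With f(x) = 4x, the exponent is sum_{k>=1} 4 x^k / k = 4 * (-ln(1 - x)). Exponentiating:
PE(4x) = exp(-4 ln(1 - x)) = 1/(1 - x)^4.
By the negative binomial expansion, [x^n] 1/(1 - x)^4 = C(n + 3, 3).
For n = 19: C(22, 3) = 1540.

1540


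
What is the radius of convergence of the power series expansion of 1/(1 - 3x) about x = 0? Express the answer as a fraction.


Expanding 1/(1 - 3x) = sum_{k>=0} 3^k x^k, the series converges when |3x| < 1, i.e., |x| < 1/3.
So the radius of convergence is 1/3 = 1/3.

1/3


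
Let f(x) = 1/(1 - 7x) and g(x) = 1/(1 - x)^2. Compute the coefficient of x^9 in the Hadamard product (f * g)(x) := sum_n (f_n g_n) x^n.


f has coefficients f_k = 7^k. For g = 1/(1 - x)^2 the coefficient is g_k = C(k + 1, 1) = k + 1. The Hadamard coefficient is (f * g)_k = 7^k * (k + 1).
For k = 9: 7^9 * 10 = 40353607 * 10 = 403536070.

403536070


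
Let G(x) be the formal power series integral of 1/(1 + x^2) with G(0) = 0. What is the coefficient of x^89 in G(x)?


1/(1 + x^2) = sum_{j>=0} (-1)^j x^(2j). Integrating termwise with G(0) = 0:
G(x) = sum_{j>=0} (-1)^j x^(2j+1) / (2j+1) = arctan(x).
Only odd powers are nonzero. For x^89 write 89 = 2*44 + 1, giving
(-1)^44 / 89 = 1/89 = 1/89.

1/89


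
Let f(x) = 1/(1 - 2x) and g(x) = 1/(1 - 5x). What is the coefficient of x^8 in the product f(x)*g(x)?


The coefficient of x^n in f*g is the Cauchy product: sum_{k=0}^{n} a^k * b^(n-k).
With a=2, b=5, n=8:
sum_{k=0}^{8} 2^k * 5^(8-k)
= 650871

650871


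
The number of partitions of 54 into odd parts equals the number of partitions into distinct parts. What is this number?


Computing partitions of 54 into odd parts (1, 3, 5, ...):
Using the generating function prod_{k>=0} 1/(1-x^(2k+1)),
the count is 5718

5718


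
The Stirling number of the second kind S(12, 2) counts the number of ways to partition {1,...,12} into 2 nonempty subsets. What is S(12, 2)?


Using the explicit formula S(n,k) = (1/k!) sum_{j=0}^{k} (-1)^(k-j) C(k,j) j^n:
S(12, 2) = 2047
Equivalently, S(n,k) is n! times the coefficient of x^n in the EGF (e^x - 1)^k / k!.

2047


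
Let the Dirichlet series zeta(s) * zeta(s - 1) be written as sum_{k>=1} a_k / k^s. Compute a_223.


Convolution gives a_k = sum_{d | k} d * 1 = sum_{d | k} d = sigma(k), the sum of positive divisors of k.
For k = 223, the divisors are 1, 223, so
sigma(223) = 1 + 223 = 224.

224


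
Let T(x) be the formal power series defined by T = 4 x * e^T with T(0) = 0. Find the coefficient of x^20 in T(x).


Apply the Lagrange inversion formula: if T = 4 x * phi(T) with phi(t) = e^t, then
[x^n] T = 4^n * (1/n) [t^(n-1)] phi(t)^n = 4^n * (1/n) [t^(n-1)] e^(n t) = 4^n * (1/n) * n^(n-1) / (n-1)! = 4^n * n^(n-1) / n!.
When c = 1 this is the Cayley count of rooted labeled trees on n vertices, divided by n!.
For n = 20: 4^20 * 20^19 / 20! = 1099511627776 * 5242880000000000000000000/2432902008176640000 = 35184372088832000000000000000/14849255421.

35184372088832000000000000000/14849255421


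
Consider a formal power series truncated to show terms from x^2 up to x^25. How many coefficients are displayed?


From x^2 to x^25 inclusive, the count is 25 - 2 + 1 = 24.

24


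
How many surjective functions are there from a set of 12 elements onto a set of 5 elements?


By inclusion-exclusion on which target elements are missed, the number of surjections from an n-set onto a k-set is
surj(n, k) = sum_{j=0}^{k} (-1)^j C(k, j) (k - j)^n.
Equivalently surj(n, k) = k! * S(n, k), where S(n, k) is the Stirling number of the second kind.
For n = 12, k = 5:
S(12, 5) = 1379400, so
surj = 5! * 1379400 = 120 * 1379400 = 165528000.

165528000


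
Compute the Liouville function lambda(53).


The Liouville function is lambda(k) = (-1)^Omega(k), where Omega(k) counts the prime factors of k with multiplicity.
Factoring: 53 = 53, so Omega(53) = 1.
lambda(53) = (-1)^1 = -1.

-1


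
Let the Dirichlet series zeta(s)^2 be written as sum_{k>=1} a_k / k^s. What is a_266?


The Dirichlet convolution of the constant function 1 with itself gives (1 * 1)(k) = sum_{d | k} 1 = d(k), the number of positive divisors of k.
Since zeta(s) = sum_{k>=1} 1/k^s, we have zeta(s)^2 = sum_{k>=1} d(k)/k^s, so a_k = d(k).
For k = 266: the divisors are 1, 2, 7, 14, 19, 38, 133, 266.
Count = 8.

8


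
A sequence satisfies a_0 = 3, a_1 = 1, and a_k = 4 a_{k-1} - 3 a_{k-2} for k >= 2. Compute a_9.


The characteristic equation is t^2 - 4 t + 3 = 0, with roots r_1 = 3 and r_2 = 1 (so c_1 = r_1 + r_2, c_2 = -r_1 r_2 as required).
One can use the closed form a_n = A r_1^n + B r_2^n, but direct iteration is more reliable:
a_0 = 3, a_1 = 1, a_2 = -5, a_3 = -23, a_4 = -77, a_5 = -239, a_6 = -725, a_7 = -2183, a_8 = -6557, a_9 = -19679.
So a_9 = -19679.

-19679


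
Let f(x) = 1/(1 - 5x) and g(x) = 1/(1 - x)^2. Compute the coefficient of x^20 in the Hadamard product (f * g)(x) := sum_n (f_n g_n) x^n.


f has coefficients f_k = 5^k. For g = 1/(1 - x)^2 the coefficient is g_k = C(k + 1, 1) = k + 1. The Hadamard coefficient is (f * g)_k = 5^k * (k + 1).
For k = 20: 5^20 * 21 = 95367431640625 * 21 = 2002716064453125.

2002716064453125


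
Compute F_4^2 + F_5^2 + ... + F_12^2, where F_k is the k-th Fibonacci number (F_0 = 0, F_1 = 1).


There is a standard identity sum_{k=0}^{N} F_k^2 = F_N * F_{N+1} (proved inductively from the telescoping relation F_k^2 = F_k F_{k+1} - F_{k-1} F_k). Then
sum_{k=4}^{12} F_k^2 = F_12 F_13 - F_3 F_4.
Computing: F_12 = 144, F_13 = 233, F_3 = 2, F_4 = 3.
Sum = 144 * 233 - 2 * 3 = 33546.

33546


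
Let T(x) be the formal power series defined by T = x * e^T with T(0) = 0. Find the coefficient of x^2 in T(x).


Apply the Lagrange inversion formula: if T = x * phi(T) with phi(t) = e^t, then
[x^n] T = (1/n) [t^(n-1)] phi(t)^n = (1/n) [t^(n-1)] e^(n t) = (1/n) * n^(n-1) / (n-1)! = n^(n-1) / n!.
When c = 1 this is the Cayley count of rooted labeled trees on n vertices, divided by n!.
For n = 2: 2^1 / 2! = 2/2 = 1.

1


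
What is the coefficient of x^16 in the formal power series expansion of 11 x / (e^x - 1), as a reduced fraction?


The exponential generating function for Bernoulli numbers is
x / (e^x - 1) = sum_{k>=0} B_k x^k / k!.
So the coefficient of x^16 in 11 x / (e^x - 1) is 11 B_16 / 16!.
Computing: B_16 = -3617/510, 16! = 20922789888000, giving
11 * -3617/510 / 20922789888000 = -3617/970056622080000.

-3617/970056622080000


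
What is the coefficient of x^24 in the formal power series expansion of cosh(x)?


The Maclaurin series is cosh(t) = sum_{m>=0} t^(2m) / (2m)!, so substituting t = x, only even powers of x are nonzero, with coefficient of x^(2m) equal to 1 / (2m)!.
For x^24 the coefficient is 1/24! = 1/620448401733239439360000 = 1/620448401733239439360000.

1/620448401733239439360000


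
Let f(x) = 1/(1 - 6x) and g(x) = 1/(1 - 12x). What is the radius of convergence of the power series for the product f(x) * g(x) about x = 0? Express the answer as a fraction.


The radius of 1/(1 - 6x) is 1/6 (nearest singularity at x = 1/6), and the radius of 1/(1 - 12x) is 1/12.
The product f(x)*g(x) = 1/((1 - 6x)(1 - 12x)) has singularities at both 1/6 and 1/12, so its radius of convergence is the distance to the nearest one:
min(1/6, 1/12) = 1/12.

1/12


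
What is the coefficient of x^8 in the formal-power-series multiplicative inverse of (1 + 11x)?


The inverse is 1/(1 + 11x). Apply the geometric identity 1/(1 - y) = sum_{k>=0} y^k with y = -11x:
1/(1 + 11x) = sum_{k>=0} (-11)^k x^k.
So the coefficient of x^8 is (-11)^8 = 214358881.

214358881


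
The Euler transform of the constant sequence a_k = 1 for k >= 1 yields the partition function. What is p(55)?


The Euler transform converts the sequence a_k = 1 into the number of integer partitions.
Using the recurrence or dynamic programming:
p(55) = 451276

451276


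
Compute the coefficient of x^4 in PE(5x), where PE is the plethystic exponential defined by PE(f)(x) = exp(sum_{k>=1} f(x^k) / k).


With f(x) = 5x, the exponent is sum_{k>=1} 5 x^k / k = 5 * (-ln(1 - x)). Exponentiating:
PE(5x) = exp(-5 ln(1 - x)) = 1/(1 - x)^5.
By the negative binomial expansion, [x^n] 1/(1 - x)^5 = C(n + 4, 4).
For n = 4: C(8, 4) = 70.

70


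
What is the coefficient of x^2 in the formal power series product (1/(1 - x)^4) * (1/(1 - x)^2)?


Combine the factors: (1/(1 - x)^4) * (1/(1 - x)^2) = 1/(1 - x)^6.
Then use 1/(1 - x)^r = sum_{k>=0} C(k + r - 1, r - 1) x^k with r = 6 and k = 2:
C(7, 5) = 21.

21


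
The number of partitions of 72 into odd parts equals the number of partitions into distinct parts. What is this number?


Computing partitions of 72 into odd parts (1, 3, 5, ...):
Using the generating function prod_{k>=0} 1/(1-x^(2k+1)),
the count is 36352

36352


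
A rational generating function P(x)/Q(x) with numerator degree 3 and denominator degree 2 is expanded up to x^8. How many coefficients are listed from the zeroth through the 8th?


Expanding up to x^8 gives the coefficients for x^0, x^1, ..., x^8.
That is 8 + 1 = 9 coefficients in total.

9


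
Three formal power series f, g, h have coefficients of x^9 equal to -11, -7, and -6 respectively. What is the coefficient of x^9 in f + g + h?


Series addition is componentwise:
-11 + -7 + -6
= -24

-24


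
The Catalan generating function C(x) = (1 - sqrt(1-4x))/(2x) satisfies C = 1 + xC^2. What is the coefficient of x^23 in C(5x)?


Substituting x -> 5x scales the n-th coefficient by 5^n, so [x^23] C(5x) = 5^23 * C_23.
C_23 = C(2*23, 23)/(24) = 8233430727600/24 = 343059613650.
So 5^23 * 343059613650 = 11920928955078125 * 343059613650 = 4089589281678199768066406250.

4089589281678199768066406250


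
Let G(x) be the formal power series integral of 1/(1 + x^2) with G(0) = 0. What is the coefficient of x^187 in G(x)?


1/(1 + x^2) = sum_{j>=0} (-1)^j x^(2j). Integrating termwise with G(0) = 0:
G(x) = sum_{j>=0} (-1)^j x^(2j+1) / (2j+1) = arctan(x).
Only odd powers are nonzero. For x^187 write 187 = 2*93 + 1, giving
(-1)^93 / 187 = -1/187 = -1/187.

-1/187


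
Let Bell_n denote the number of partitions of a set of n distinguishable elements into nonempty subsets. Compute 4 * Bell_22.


Bell_22 can be computed from the Bell triangle or from Dobinski's identity Bell_n = (1/e) * sum_{k>=0} k^n / k!.
Computing Bell_22 = 4506715738447323.
Then 4 * 4506715738447323 = 18026862953789292.

18026862953789292


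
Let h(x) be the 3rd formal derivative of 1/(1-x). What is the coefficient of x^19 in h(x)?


Differentiating 3 times: d^3/dx^3 [1/(1-x)] = 3!/(1-x)^4.
The expansion 1/(1-x)^4 = sum_{k>=0} C(k+3, 3) x^k, so the coefficient of x^n in 3!/(1-x)^4 is 3! * C(n+3, 3).
For n = 19: 6 * C(22, 3) = 6 * 1540 = 9240

9240


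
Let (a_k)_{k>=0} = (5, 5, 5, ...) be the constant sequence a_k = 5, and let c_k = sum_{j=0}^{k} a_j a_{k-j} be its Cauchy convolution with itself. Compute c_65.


Since a_j = 5 for all j >= 0, the convolution sum becomes
c_k = sum_{j=0}^{k} 5 * 5 = 25 * (k + 1).
Equivalently, the generating function of (a_k) is 5/(1 - x) and its square is 25/(1 - x)^2 = sum_{k>=0} 25(k + 1) x^k.
For k = 65: 25 * 66 = 1650.

1650


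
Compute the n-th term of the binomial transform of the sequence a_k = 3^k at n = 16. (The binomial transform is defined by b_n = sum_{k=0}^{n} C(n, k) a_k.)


With a_k = 3^k, b_n = sum_{k=0}^{n} C(n, k) 3^k = (1 + 3)^n by the binomial theorem.
For n = 16: (1 + 3)^16 = 4^16 = 4294967296.

4294967296


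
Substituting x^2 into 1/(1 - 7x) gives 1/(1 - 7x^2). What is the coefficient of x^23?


Since 1/(1 - 7x^2) only has even powers of x,
the coefficient of x^23 (odd) is 0.

0


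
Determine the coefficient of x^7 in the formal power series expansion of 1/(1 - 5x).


The geometric series identity gives 1/(1 - c x) = sum_{k>=0} c^k x^k, so the coefficient of x^k is c^k.
Here c = 5 and k = 7.
Computing: 5^7 = 78125

78125


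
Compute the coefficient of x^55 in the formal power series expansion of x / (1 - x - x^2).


Let f(x) = sum_{k>=0} a_k x^k. Multiplying f(x) * (1 - x - x^2) = x and matching coefficients gives a_0 = 0, a_1 = 1, and a_k = a_{k-1} + a_{k-2} for k >= 2. These are the Fibonacci numbers F_k.
Iterating from F_0 = 0, F_1 = 1:
F_0=0, F_1=1, F_2=1, F_3=2, F_4=3, F_5=5, F_6=8, F_7=13, F_8=21, F_9=34, ...
F_55 = 139583862445.

139583862445


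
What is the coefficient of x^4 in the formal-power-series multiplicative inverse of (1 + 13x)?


The inverse is 1/(1 + 13x). Apply the geometric identity 1/(1 - y) = sum_{k>=0} y^k with y = -13x:
1/(1 + 13x) = sum_{k>=0} (-13)^k x^k.
So the coefficient of x^4 is (-13)^4 = 28561.

28561


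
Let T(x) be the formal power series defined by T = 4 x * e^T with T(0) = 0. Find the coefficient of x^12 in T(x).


Apply the Lagrange inversion formula: if T = 4 x * phi(T) with phi(t) = e^t, then
[x^n] T = 4^n * (1/n) [t^(n-1)] phi(t)^n = 4^n * (1/n) [t^(n-1)] e^(n t) = 4^n * (1/n) * n^(n-1) / (n-1)! = 4^n * n^(n-1) / n!.
When c = 1 this is the Cayley count of rooted labeled trees on n vertices, divided by n!.
For n = 12: 4^12 * 12^11 / 12! = 16777216 * 743008370688/479001600 = 50096498540544/1925.

50096498540544/1925


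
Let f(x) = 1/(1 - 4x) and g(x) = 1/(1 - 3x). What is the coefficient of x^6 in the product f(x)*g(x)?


The coefficient of x^n in f*g is the Cauchy product: sum_{k=0}^{n} a^k * b^(n-k).
With a=4, b=3, n=6:
sum_{k=0}^{6} 4^k * 3^(6-k)
= 14197

14197


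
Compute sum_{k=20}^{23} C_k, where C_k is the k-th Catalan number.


C_20 through C_23: 6564120420, 24466267020, 91482563640, 343059613650
Sum = 6564120420 + 24466267020 + 91482563640 + 343059613650
= 465572564730

465572564730


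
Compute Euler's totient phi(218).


phi(n) counts integers in [1, n] coprime to n. Using the multiplicative formula phi(n) = n * prod_{p | n} (1 - 1/p):
218 = 2 * 109, so
phi(218) = 218 * (1 - 1/2) * (1 - 1/109) = 108.

108


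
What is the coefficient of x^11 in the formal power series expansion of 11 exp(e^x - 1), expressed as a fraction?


exp(e^x - 1) is the exponential generating function for the Bell numbers Bell_k: exp(e^x - 1) = sum_{k>=0} Bell_k x^k / k!.
So the coefficient of x^11 in 11 exp(e^x - 1) is 11 Bell_11 / 11!.
Computing: Bell_11 = 678570 and 11! = 39916800, giving
11 * 678570/39916800 = 22619/120960.

22619/120960


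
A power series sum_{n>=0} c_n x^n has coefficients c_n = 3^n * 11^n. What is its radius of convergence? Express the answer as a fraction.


By the root test (Cauchy-Hadamard), the radius is R = 1 / limsup_n |c_n|^(1/n).
Here |c_n|^(1/n) = (3^n * 11^n)^(1/n) = 3 * 11 = 33 for all n.
So R = 1/33 = 1/33.

1/33


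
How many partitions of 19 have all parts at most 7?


Using the generating function (1-x)^(-1)(1-x^2)^(-1)...(1-x^7)^(-1),
the coefficient of x^19 counts these restricted partitions.
Result = 300

300


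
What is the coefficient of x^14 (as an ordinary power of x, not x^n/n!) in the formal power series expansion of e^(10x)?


The exponential series is e^y = sum_{k>=0} y^k / k!. Substituting y = 10x gives
e^(10x) = sum_{k>=0} 10^k x^k / k!.
So the coefficient of x^n is a^n/n! with a = 10, n = 14:
10^14 / 14! = 100000000000000/87178291200 = 1953125000/1702701

1953125000/1702701


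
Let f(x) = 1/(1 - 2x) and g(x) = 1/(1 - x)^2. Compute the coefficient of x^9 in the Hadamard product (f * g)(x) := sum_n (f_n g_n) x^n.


f has coefficients f_k = 2^k. For g = 1/(1 - x)^2 the coefficient is g_k = C(k + 1, 1) = k + 1. The Hadamard coefficient is (f * g)_k = 2^k * (k + 1).
For k = 9: 2^9 * 10 = 512 * 10 = 5120.

5120


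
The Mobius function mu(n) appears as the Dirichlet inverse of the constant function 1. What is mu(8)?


8 has a squared prime factor, so mu(8) = 0.
Factorization reveals a repeated prime.

0


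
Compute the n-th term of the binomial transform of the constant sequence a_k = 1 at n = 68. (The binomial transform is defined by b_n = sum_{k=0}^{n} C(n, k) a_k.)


With a_k = 1 for all k, b_n = sum_{k=0}^{n} C(n, k) = 2^n by the binomial theorem.
For n = 68: 2^68 = 295147905179352825856.

295147905179352825856


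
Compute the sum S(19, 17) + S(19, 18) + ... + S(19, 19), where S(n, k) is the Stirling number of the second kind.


By definition, S(n, k) counts partitions of an n-set into exactly k nonempty blocks.
Computing row n = 19 for k = 17..19:
S(19, k): 12597, 171, 1
Sum = 12769.

12769


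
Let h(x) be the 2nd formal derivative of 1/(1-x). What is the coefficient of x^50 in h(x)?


Differentiating 2 times: d^2/dx^2 [1/(1-x)] = 2!/(1-x)^3.
The expansion 1/(1-x)^3 = sum_{k>=0} C(k+2, 2) x^k, so the coefficient of x^n in 2!/(1-x)^3 is 2! * C(n+2, 2).
For n = 50: 2 * C(52, 2) = 2 * 1326 = 2652

2652


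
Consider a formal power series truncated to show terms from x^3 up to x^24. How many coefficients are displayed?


From x^3 to x^24 inclusive, the count is 24 - 3 + 1 = 22.

22


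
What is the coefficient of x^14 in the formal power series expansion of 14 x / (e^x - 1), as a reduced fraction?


The exponential generating function for Bernoulli numbers is
x / (e^x - 1) = sum_{k>=0} B_k x^k / k!.
So the coefficient of x^14 in 14 x / (e^x - 1) is 14 B_14 / 14!.
Computing: B_14 = 7/6, 14! = 87178291200, giving
14 * 7/6 / 87178291200 = 1/5337446400.

1/5337446400


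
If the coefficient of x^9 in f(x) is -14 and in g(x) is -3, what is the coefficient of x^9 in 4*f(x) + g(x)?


Scalar multiplication scales coefficients: 4 * -14 = -56.
Then add the g coefficient: -56 + -3
= -59

-59


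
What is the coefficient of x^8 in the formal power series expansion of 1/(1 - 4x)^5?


The general identity 1/(1 - c x)^r = sum_{k>=0} c^k C(k + r - 1, r - 1) x^k follows by substituting y = c x into 1/(1 - y)^r = sum_{k>=0} C(k + r - 1, r - 1) y^k.
For c = 4, r = 5, k = 8:
4^8 * C(12, 4) = 65536 * 495 = 32440320.

32440320


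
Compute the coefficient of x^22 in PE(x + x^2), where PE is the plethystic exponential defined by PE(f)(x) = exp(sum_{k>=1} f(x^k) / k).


With f(x) = x + x^2, the exponent is sum_{k>=1} (x^k + x^(2k)) / k = -ln(1 - x) - ln(1 - x^2). Exponentiating:
PE(x + x^2) = 1 / ((1 - x)(1 - x^2)).
This is the generating function for partitions of n into parts of size 1 or 2. The number of 2's can be any j in 0..11, and the rest are 1's, so
[x^22] = floor(22/2) + 1 = 12.

12


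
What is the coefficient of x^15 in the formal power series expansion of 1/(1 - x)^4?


The negative binomial / multiset identity is
1/(1 - x)^r = sum_{k>=0} C(k + r - 1, r - 1) x^k.
Here r = 4 and k = 15, so the coefficient is
C(15 + 3, 3) = C(18, 3)
= 816

816


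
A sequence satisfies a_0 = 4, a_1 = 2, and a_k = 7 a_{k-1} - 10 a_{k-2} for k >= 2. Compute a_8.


The characteristic equation is t^2 - 7 t + 10 = 0, with roots r_1 = 5 and r_2 = 2 (so c_1 = r_1 + r_2, c_2 = -r_1 r_2 as required).
One can use the closed form a_n = A r_1^n + B r_2^n, but direct iteration is more reliable:
a_0 = 4, a_1 = 2, a_2 = -26, a_3 = -202, a_4 = -1154, a_5 = -6058, a_6 = -30866, a_7 = -155482, a_8 = -779714.
So a_8 = -779714.

-779714


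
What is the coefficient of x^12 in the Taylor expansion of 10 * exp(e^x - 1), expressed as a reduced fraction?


exp(e^x - 1) = sum_{k>=0} Bell_k x^k / k!, where Bell_k is the k-th Bell number.
So the coefficient of x^12 is 10 * Bell_12 / 12!.
Computing: Bell_12 = 4213597 and 12! = 479001600, giving
10 * 4213597/479001600 = 4213597/47900160.

4213597/47900160


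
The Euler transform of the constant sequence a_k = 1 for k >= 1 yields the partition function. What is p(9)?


The Euler transform converts the sequence a_k = 1 into the number of integer partitions.
Using the recurrence or dynamic programming:
p(9) = 30

30


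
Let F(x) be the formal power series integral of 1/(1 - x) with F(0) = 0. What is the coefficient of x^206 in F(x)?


1/(1 - x) = sum_{k>=0} x^k. Integrating termwise and using F(0) = 0 gives
F(x) = sum_{k>=0} x^(k+1) / (k+1) = sum_{m>=1} x^m / m = -ln(1 - x).
So the coefficient of x^206 is 1/206 = 1/206.

1/206


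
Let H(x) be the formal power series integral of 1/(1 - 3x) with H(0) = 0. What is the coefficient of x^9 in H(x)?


1/(1 - 3x) = sum_{k>=0} 3^k x^k. Integrating termwise with H(0) = 0:
H(x) = sum_{k>=0} 3^k x^(k+1) / (k+1) = sum_{m>=1} 3^(m-1) x^m / m.
For m = 9: 3^8/9 = 6561/9 = 729.

729


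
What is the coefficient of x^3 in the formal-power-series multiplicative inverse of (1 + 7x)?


The inverse is 1/(1 + 7x). Apply the geometric identity 1/(1 - y) = sum_{k>=0} y^k with y = -7x:
1/(1 + 7x) = sum_{k>=0} (-7)^k x^k.
So the coefficient of x^3 is (-7)^3 = -343.

-343


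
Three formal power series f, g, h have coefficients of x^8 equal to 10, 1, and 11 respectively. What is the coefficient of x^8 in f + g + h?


Series addition is componentwise:
10 + 1 + 11
= 22

22


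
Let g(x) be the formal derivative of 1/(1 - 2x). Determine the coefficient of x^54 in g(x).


Differentiate termwise: d/dx sum_{k>=0} 2^k x^k = sum_{k>=1} k 2^k x^(k-1) = sum_{j>=0} (j+1) 2^(j+1) x^j.
Equivalently, d/dx [1/(1 - 2x)] = 2/(1 - 2x)^2.
For j = 54: 55 * 2^55 = 55 * 36028797018963968 = 1981583836043018240.

1981583836043018240


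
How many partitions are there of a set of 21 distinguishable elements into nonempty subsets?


Bell_21 can be computed from the Bell triangle or from Dobinski's identity Bell_n = (1/e) * sum_{k>=0} k^n / k!.
Computing Bell_21 = 474869816156751.

474869816156751


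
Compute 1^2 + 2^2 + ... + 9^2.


This power sum has a closed form given by Faulhaber's formula
sum_{k=1}^{m} k^p = (1 / (p + 1)) * sum_{j=0}^{p} C(p + 1, j) B_j m^(p + 1 - j),
but for small m direct computation is fastest:
1 + 4 + 9 + 16 + 25 + 36 + 49 + 64 + 81 = 285.

285


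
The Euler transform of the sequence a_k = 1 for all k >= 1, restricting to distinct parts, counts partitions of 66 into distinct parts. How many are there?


Partitions of 66 into distinct parts can be computed via generating function.
Product (1+x)(1+x^2)(1+x^3)...
The coefficient of x^66 = 20132

20132


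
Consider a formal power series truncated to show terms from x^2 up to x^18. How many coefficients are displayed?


From x^2 to x^18 inclusive, the count is 18 - 2 + 1 = 17.

17


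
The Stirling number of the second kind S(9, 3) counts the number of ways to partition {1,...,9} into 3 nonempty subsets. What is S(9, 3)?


Using the explicit formula S(n,k) = (1/k!) sum_{j=0}^{k} (-1)^(k-j) C(k,j) j^n:
S(9, 3) = 3025
Equivalently, S(n,k) is n! times the coefficient of x^n in the EGF (e^x - 1)^k / k!.

3025


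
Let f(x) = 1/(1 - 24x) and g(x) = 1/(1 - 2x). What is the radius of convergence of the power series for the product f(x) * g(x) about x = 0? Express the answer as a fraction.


The radius of 1/(1 - 24x) is 1/24 (nearest singularity at x = 1/24), and the radius of 1/(1 - 2x) is 1/2.
The product f(x)*g(x) = 1/((1 - 24x)(1 - 2x)) has singularities at both 1/24 and 1/2, so its radius of convergence is the distance to the nearest one:
min(1/24, 1/2) = 1/24.

1/24


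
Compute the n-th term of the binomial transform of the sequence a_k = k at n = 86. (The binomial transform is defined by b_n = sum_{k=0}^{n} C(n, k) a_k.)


With a_k = k, b_n = sum_{k=0}^{n} C(n, k) k. Using k * C(n, k) = n * C(n-1, k-1) gives b_n = n * sum_{k>=1} C(n-1, k-1) = n * 2^(n-1).
For n = 86: 86 * 2^85 = 86 * 38685626227668133590597632 = 3326963855579459488791396352.

3326963855579459488791396352


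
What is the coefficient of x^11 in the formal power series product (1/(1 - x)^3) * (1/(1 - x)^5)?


Combine the factors: (1/(1 - x)^3) * (1/(1 - x)^5) = 1/(1 - x)^8.
Then use 1/(1 - x)^r = sum_{k>=0} C(k + r - 1, r - 1) x^k with r = 8 and k = 11:
C(18, 7) = 31824.

31824


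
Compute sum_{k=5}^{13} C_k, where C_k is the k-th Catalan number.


C_5 through C_13: 42, 132, 429, 1430, 4862, 16796, 58786, 208012, 742900
Sum = 42 + 132 + 429 + 1430 + 4862 + 16796 + 58786 + 208012 + 742900
= 1033389

1033389


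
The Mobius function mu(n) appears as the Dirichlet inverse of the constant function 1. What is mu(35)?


35 = 5 * 7 (all distinct primes).
mu(35) = (-1)^2 = 1

1


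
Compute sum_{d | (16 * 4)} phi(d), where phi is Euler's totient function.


First, 16 * 4 = 64. One classical identity is sum_{d | n} phi(d) = n (each k in [1, n] has a unique gcd with n, and among the k's with gcd(k, n) = n/d there are phi(d) of them). So the sum equals 64. We also verify directly:
Divisors of 64: 1, 2, 4, 8, 16, 32, 64.
phi values: 1, 1, 2, 4, 8, 16, 32.
Sum = 64.

64


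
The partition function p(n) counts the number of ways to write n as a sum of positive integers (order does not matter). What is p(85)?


Using the generating function prod_{k>=1} 1/(1-x^k), we compute p(85).
By dynamic programming over parts 1 through 85:
p(85) = 30167357

30167357


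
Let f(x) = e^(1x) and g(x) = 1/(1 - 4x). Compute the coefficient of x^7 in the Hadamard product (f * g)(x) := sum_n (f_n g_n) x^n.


Expanding: f_k = 1^k/k! (from e^(1x)) and g_k = 4^k (from 1/(1 - 4x)). So the Hadamard coefficient (f * g)_k = 1^k 4^k / k! = (4)^k / k!.
For k = 7: 4^7/7! = 16384/5040 = 1024/315.

1024/315


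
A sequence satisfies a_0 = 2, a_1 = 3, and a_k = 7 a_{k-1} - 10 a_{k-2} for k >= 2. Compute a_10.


The characteristic equation is t^2 - 7 t + 10 = 0, with roots r_1 = 5 and r_2 = 2 (so c_1 = r_1 + r_2, c_2 = -r_1 r_2 as required).
One can use the closed form a_n = A r_1^n + B r_2^n, but direct iteration is more reliable:
a_0 = 2, a_1 = 3, a_2 = 1, a_3 = -23, a_4 = -171, a_5 = -967, a_6 = -5059, a_7 = -25743, a_8 = -129611, a_9 = -649847, a_10 = -3252819.
So a_10 = -3252819.

-3252819


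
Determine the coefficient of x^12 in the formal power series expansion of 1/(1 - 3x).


The geometric series identity gives 1/(1 - c x) = sum_{k>=0} c^k x^k, so the coefficient of x^k is c^k.
Here c = 3 and k = 12.
Computing: 3^12 = 531441

531441


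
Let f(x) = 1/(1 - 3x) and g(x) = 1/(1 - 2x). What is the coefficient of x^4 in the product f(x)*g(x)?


The coefficient of x^n in f*g is the Cauchy product: sum_{k=0}^{n} a^k * b^(n-k).
With a=3, b=2, n=4:
sum_{k=0}^{4} 3^k * 2^(4-k)
= 211

211


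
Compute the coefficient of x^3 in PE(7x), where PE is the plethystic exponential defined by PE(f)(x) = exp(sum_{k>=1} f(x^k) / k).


With f(x) = 7x, the exponent is sum_{k>=1} 7 x^k / k = 7 * (-ln(1 - x)). Exponentiating:
PE(7x) = exp(-7 ln(1 - x)) = 1/(1 - x)^7.
By the negative binomial expansion, [x^n] 1/(1 - x)^7 = C(n + 6, 6).
For n = 3: C(9, 6) = 84.

84


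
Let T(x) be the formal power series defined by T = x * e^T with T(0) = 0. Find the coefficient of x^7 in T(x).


Apply the Lagrange inversion formula: if T = x * phi(T) with phi(t) = e^t, then
[x^n] T = (1/n) [t^(n-1)] phi(t)^n = (1/n) [t^(n-1)] e^(n t) = (1/n) * n^(n-1) / (n-1)! = n^(n-1) / n!.
When c = 1 this is the Cayley count of rooted labeled trees on n vertices, divided by n!.
For n = 7: 7^6 / 7! = 117649/5040 = 16807/720.

16807/720


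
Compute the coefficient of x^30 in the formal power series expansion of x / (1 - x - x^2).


Let f(x) = sum_{k>=0} a_k x^k. Multiplying f(x) * (1 - x - x^2) = x and matching coefficients gives a_0 = 0, a_1 = 1, and a_k = a_{k-1} + a_{k-2} for k >= 2. These are the Fibonacci numbers F_k.
Iterating from F_0 = 0, F_1 = 1:
F_0=0, F_1=1, F_2=1, F_3=2, F_4=3, F_5=5, F_6=8, F_7=13, F_8=21, F_9=34, ...
F_30 = 832040.

832040


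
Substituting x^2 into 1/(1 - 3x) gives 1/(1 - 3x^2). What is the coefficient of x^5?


Since 1/(1 - 3x^2) only has even powers of x,
the coefficient of x^5 (odd) is 0.

0


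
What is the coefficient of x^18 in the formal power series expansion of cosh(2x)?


The Maclaurin series is cosh(t) = sum_{m>=0} t^(2m) / (2m)!, so substituting t = 2x, only even powers of x are nonzero, with coefficient of x^(2m) equal to 2^(2m) / (2m)!.
For x^18 the coefficient is 2^18/18! = 262144/6402373705728000 = 4/97692469875.

4/97692469875


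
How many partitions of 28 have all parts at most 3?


Using the generating function (1-x)^(-1)(1-x^2)^(-1)(1-x^3)^(-1),
the coefficient of x^28 counts these restricted partitions.
Result = 80

80


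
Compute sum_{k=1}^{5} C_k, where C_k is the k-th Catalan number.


C_1 through C_5: 1, 2, 5, 14, 42
Sum = 1 + 2 + 5 + 14 + 42
= 64

64


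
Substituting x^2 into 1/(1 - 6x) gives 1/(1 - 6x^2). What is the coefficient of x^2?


The coefficient of x^(2m) in 1/(1 - 6x^2) is 6^m.
With n = 2 = 2*1, the coefficient is 6^1 = 6.

6


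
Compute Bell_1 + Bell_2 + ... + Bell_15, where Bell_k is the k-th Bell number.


Recall Bell_k counts set partitions of a k-set (with Bell_0 = 1 by convention).
Bell_1 through Bell_15: 1, 2, 5, 15, 52, 203, 877, 4140, 21147, 115975, 678570, 4213597, 27644437, 190899322, 1382958545
Sum = 1 + 2 + 5 + 15 + 52 + 203 + 877 + 4140 + 21147 + 115975 + 678570 + 4213597 + 27644437 + 190899322 + 1382958545 = 1606536888.

1606536888


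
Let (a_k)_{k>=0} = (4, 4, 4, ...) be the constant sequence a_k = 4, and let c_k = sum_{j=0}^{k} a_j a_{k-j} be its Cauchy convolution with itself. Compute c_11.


Since a_j = 4 for all j >= 0, the convolution sum becomes
c_k = sum_{j=0}^{k} 4 * 4 = 16 * (k + 1).
Equivalently, the generating function of (a_k) is 4/(1 - x) and its square is 16/(1 - x)^2 = sum_{k>=0} 16(k + 1) x^k.
For k = 11: 16 * 12 = 192.

192


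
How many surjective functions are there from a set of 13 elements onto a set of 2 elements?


By inclusion-exclusion on which target elements are missed, the number of surjections from an n-set onto a k-set is
surj(n, k) = sum_{j=0}^{k} (-1)^j C(k, j) (k - j)^n.
Equivalently surj(n, k) = k! * S(n, k), where S(n, k) is the Stirling number of the second kind.
For n = 13, k = 2:
S(13, 2) = 4095, so
surj = 2! * 4095 = 2 * 4095 = 8190.

8190


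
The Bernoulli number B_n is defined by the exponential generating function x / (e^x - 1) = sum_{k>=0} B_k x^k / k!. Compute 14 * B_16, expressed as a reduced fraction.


Bernoulli numbers can also be computed recursively via B_0 = 1 and sum_{j=0}^{m} C(m+1, j) B_j = 0 for m >= 1. Odd-index Bernoulli numbers vanish for k >= 3.
Computing B_16 = -3617/510, so 14 * B_16 = 14 * -3617/510 = -25319/255.

-25319/255


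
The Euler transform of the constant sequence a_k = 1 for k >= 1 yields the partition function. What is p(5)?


The Euler transform converts the sequence a_k = 1 into the number of integer partitions.
Using the recurrence or dynamic programming:
p(5) = 7

7


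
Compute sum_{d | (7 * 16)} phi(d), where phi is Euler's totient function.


First, 7 * 16 = 112. One classical identity is sum_{d | n} phi(d) = n (each k in [1, n] has a unique gcd with n, and among the k's with gcd(k, n) = n/d there are phi(d) of them). So the sum equals 112. We also verify directly:
Divisors of 112: 1, 2, 4, 7, 8, 14, 16, 28, 56, 112.
phi values: 1, 1, 2, 6, 4, 6, 8, 12, 24, 48.
Sum = 112.

112


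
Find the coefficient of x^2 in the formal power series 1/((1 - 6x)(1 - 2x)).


By partial fractions or Cauchy convolution:
The coefficient equals sum_{k=0}^{2} 6^k * 2^(2-k).
= 52

52


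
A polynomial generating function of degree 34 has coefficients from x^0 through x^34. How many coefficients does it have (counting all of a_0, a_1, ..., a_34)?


A polynomial of degree 34 takes the form a_0 + a_1 x + ... + a_34 x^34.
The number of coefficients is 34 + 1 = 35.

35


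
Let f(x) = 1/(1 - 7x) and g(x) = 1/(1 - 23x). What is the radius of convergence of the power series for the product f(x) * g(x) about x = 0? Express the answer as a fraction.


The radius of 1/(1 - 7x) is 1/7 (nearest singularity at x = 1/7), and the radius of 1/(1 - 23x) is 1/23.
The product f(x)*g(x) = 1/((1 - 7x)(1 - 23x)) has singularities at both 1/7 and 1/23, so its radius of convergence is the distance to the nearest one:
min(1/7, 1/23) = 1/23.

1/23


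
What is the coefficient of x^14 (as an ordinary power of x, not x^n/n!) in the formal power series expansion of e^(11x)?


The exponential series is e^y = sum_{k>=0} y^k / k!. Substituting y = 11x gives
e^(11x) = sum_{k>=0} 11^k x^k / k!.
So the coefficient of x^n is a^n/n! with a = 11, n = 14:
11^14 / 14! = 379749833583241/87178291200 = 34522712143931/7925299200

34522712143931/7925299200


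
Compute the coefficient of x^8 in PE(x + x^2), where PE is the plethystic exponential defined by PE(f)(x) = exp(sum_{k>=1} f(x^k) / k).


With f(x) = x + x^2, the exponent is sum_{k>=1} (x^k + x^(2k)) / k = -ln(1 - x) - ln(1 - x^2). Exponentiating:
PE(x + x^2) = 1 / ((1 - x)(1 - x^2)).
This is the generating function for partitions of n into parts of size 1 or 2. The number of 2's can be any j in 0..4, and the rest are 1's, so
[x^8] = floor(8/2) + 1 = 5.

5


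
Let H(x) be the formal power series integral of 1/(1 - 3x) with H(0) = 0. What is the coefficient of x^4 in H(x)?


1/(1 - 3x) = sum_{k>=0} 3^k x^k. Integrating termwise with H(0) = 0:
H(x) = sum_{k>=0} 3^k x^(k+1) / (k+1) = sum_{m>=1} 3^(m-1) x^m / m.
For m = 4: 3^3/4 = 27/4 = 27/4.

27/4


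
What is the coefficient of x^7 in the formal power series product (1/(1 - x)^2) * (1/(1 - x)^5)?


Combine the factors: (1/(1 - x)^2) * (1/(1 - x)^5) = 1/(1 - x)^7.
Then use 1/(1 - x)^r = sum_{k>=0} C(k + r - 1, r - 1) x^k with r = 7 and k = 7:
C(13, 6) = 1716.

1716


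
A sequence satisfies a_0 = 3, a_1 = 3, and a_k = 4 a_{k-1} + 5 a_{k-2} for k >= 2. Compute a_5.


The characteristic equation is t^2 - 4 t - 5 = 0, with roots r_1 = 5 and r_2 = -1 (so c_1 = r_1 + r_2, c_2 = -r_1 r_2 as required).
One can use the closed form a_n = A r_1^n + B r_2^n, but direct iteration is more reliable:
a_0 = 3, a_1 = 3, a_2 = 27, a_3 = 123, a_4 = 627, a_5 = 3123.
So a_5 = 3123.

3123


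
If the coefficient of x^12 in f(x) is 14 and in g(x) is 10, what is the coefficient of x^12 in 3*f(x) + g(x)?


Scalar multiplication scales coefficients: 3 * 14 = 42.
Then add the g coefficient: 42 + 10
= 52

52


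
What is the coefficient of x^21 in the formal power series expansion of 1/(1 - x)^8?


The negative binomial / multiset identity is
1/(1 - x)^r = sum_{k>=0} C(k + r - 1, r - 1) x^k.
Here r = 8 and k = 21, so the coefficient is
C(21 + 7, 7) = C(28, 7)
= 1184040

1184040


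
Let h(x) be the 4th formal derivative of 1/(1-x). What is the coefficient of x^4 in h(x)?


Differentiating 4 times: d^4/dx^4 [1/(1-x)] = 4!/(1-x)^5.
The expansion 1/(1-x)^5 = sum_{k>=0} C(k+4, 4) x^k, so the coefficient of x^n in 4!/(1-x)^5 is 4! * C(n+4, 4).
For n = 4: 24 * C(8, 4) = 24 * 70 = 1680

1680


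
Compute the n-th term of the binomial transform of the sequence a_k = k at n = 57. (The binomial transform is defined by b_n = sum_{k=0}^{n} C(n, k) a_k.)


With a_k = k, b_n = sum_{k=0}^{n} C(n, k) k. Using k * C(n, k) = n * C(n-1, k-1) gives b_n = n * sum_{k>=1} C(n-1, k-1) = n * 2^(n-1).
For n = 57: 57 * 2^56 = 57 * 72057594037927936 = 4107282860161892352.

4107282860161892352


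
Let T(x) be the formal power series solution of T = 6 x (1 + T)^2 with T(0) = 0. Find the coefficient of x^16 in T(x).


Apply the Lagrange inversion formula: if T = 6 x * phi(T) with phi(t) = (1 + t)^2, then [x^n] T = 6^n * (1/n) [t^(n-1)] phi(t)^n = 6^n * (1/n) [t^(n-1)] (1 + t)^(2n) = 6^n * (1/n) C(2n, n-1).
Using the identity C(2n, n-1) = C(2n, n) * n / (n+1), the unscaled factor equals C(2n, n) / (n+1) = C_n, the n-th Catalan number.
For n = 16: C_16 = C(32, 16) / 17 = 601080390/17 = 35357670.
With the 6^16 = 2821109907456 factor, the coefficient is 2821109907456 * 35357670 = 99747873141559787520.

99747873141559787520


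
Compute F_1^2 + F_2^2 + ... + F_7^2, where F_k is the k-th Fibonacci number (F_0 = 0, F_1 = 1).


There is a standard identity sum_{k=0}^{N} F_k^2 = F_N * F_{N+1} (proved inductively from the telescoping relation F_k^2 = F_k F_{k+1} - F_{k-1} F_k). Then
sum_{k=1}^{7} F_k^2 = F_7 F_8 - F_0 F_1.
Computing: F_7 = 13, F_8 = 21, F_0 = 0, F_1 = 1.
Sum = 13 * 21 - 0 * 1 = 273.

273


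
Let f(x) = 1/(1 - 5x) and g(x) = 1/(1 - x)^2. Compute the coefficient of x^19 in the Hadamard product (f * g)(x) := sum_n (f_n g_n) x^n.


f has coefficients f_k = 5^k. For g = 1/(1 - x)^2 the coefficient is g_k = C(k + 1, 1) = k + 1. The Hadamard coefficient is (f * g)_k = 5^k * (k + 1).
For k = 19: 5^19 * 20 = 19073486328125 * 20 = 381469726562500.

381469726562500


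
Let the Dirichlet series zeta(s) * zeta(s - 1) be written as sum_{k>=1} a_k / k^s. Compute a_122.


Convolution gives a_k = sum_{d | k} d * 1 = sum_{d | k} d = sigma(k), the sum of positive divisors of k.
For k = 122, the divisors are 1, 2, 61, 122, so
sigma(122) = 1 + 2 + 61 + 122 = 186.

186


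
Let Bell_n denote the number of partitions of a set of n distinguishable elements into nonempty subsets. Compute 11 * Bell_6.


Bell_6 can be computed from the Bell triangle or from Dobinski's identity Bell_n = (1/e) * sum_{k>=0} k^n / k!.
Computing Bell_6 = 203.
Then 11 * 203 = 2233.

2233


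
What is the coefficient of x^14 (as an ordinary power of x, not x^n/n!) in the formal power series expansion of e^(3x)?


The exponential series is e^y = sum_{k>=0} y^k / k!. Substituting y = 3x gives
e^(3x) = sum_{k>=0} 3^k x^k / k!.
So the coefficient of x^n is a^n/n! with a = 3, n = 14:
3^14 / 14! = 4782969/87178291200 = 19683/358758400

19683/358758400


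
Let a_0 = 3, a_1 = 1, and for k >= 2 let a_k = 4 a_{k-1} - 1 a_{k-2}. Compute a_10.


Iterating the recurrence forward:
a_0 = 3
a_1 = 1
a_2 = 4*1 - 1*3 = 1
a_3 = 4*1 - 1*1 = 3
a_4 = 4*3 - 1*1 = 11
a_5 = 4*11 - 1*3 = 41
a_6 = 4*41 - 1*11 = 153
a_7 = 4*153 - 1*41 = 571
a_8 = 4*571 - 1*153 = 2131
a_9 = 4*2131 - 1*571 = 7953
a_10 = 4*7953 - 1*2131 = 29681
So a_10 = 29681.

29681


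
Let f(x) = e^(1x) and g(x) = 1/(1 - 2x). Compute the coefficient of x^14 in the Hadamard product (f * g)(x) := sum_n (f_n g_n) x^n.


Expanding: f_k = 1^k/k! (from e^(1x)) and g_k = 2^k (from 1/(1 - 2x)). So the Hadamard coefficient (f * g)_k = 1^k 2^k / k! = (2)^k / k!.
For k = 14: 2^14/14! = 16384/87178291200 = 8/42567525.

8/42567525
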